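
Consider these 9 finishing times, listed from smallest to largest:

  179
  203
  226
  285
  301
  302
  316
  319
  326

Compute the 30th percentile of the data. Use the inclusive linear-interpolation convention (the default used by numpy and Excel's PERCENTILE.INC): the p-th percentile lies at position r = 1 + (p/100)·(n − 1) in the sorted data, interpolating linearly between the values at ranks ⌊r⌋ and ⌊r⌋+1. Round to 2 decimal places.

249.60

n = 9.
r = 1 + (30/100)·(9 − 1) = 1 + 2.4 = 3.4.
Rank 3 is 226 and rank 4 is 285.
Interpolate: 226 + 0.4·(285 − 226) = 226 + 0.4·59 = 249.6.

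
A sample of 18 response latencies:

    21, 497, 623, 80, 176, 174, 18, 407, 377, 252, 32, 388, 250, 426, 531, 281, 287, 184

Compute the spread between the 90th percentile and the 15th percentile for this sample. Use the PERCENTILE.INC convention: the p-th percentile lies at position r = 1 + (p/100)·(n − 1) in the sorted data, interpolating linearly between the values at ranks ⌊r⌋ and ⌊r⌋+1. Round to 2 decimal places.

448.80

Sorted: 18, 21, 32, 80, 174, 176, 184, 250, 252, 281, 287, 377, 388, 407, 426, 497, 531, 623.
n = 18.
P15: r = 3.55; ranks 3–4 are 32, 80; interpolating gives 58.4.
P90: r = 16.3; ranks 16–17 are 497, 531; interpolating gives 507.2.
Difference: 507.2 − 58.4 = 448.8.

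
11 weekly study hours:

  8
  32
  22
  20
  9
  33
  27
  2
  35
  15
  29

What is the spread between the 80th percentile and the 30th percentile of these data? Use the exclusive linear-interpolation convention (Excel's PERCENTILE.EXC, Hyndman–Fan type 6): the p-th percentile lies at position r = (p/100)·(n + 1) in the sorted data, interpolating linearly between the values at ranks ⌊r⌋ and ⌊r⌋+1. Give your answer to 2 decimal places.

20.00

Sorted: 2, 8, 9, 15, 20, 22, 27, 29, 32, 33, 35.
n = 11.
P30: r = 3.6; ranks 3–4 are 9, 15; interpolating gives 12.6.
P80: r = 9.6; ranks 9–10 are 32, 33; interpolating gives 32.6.
Difference: 32.6 − 12.6 = 20.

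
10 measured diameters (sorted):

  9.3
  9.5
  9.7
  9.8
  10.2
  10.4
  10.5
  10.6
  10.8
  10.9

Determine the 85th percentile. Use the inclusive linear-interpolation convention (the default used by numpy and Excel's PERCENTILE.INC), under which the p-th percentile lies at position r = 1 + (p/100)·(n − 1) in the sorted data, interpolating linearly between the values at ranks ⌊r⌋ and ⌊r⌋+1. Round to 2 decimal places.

n = 10.
r = 1 + (85/100)·(10 − 1) = 1 + 7.65 = 8.65.
Rank 8 is 10.6 and rank 9 is 10.8.
Interpolate: 10.6 + 0.65·(10.8 − 10.6) = 10.6 + 0.65·0.2 = 10.73.

10.73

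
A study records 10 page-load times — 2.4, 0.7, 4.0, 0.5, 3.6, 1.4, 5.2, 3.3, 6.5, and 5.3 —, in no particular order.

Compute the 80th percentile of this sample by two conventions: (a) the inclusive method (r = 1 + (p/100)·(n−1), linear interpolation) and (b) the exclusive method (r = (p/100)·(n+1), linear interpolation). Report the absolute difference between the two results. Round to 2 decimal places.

Sorted: 0.5, 0.7, 1.4, 2.4, 3.3, 3.6, 4.0, 5.2, 5.3, 6.5.
n = 10.
(a) r = 8.2; between ranks 8 (5.2) and 9 (5.3): 5.22.
(b) r = 8.8; between ranks 8 (5.2) and 9 (5.3): 5.28.
|5.22 − 5.28| = 0.06.

0.06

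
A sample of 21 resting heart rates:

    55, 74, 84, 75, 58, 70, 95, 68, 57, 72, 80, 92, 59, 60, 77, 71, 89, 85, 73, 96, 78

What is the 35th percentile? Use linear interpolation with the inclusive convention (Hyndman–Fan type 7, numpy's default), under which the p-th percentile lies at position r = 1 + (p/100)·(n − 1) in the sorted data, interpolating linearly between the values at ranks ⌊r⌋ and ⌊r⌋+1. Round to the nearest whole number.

71

Sorted: 55, 57, 58, 59, 60, 68, 70, 71, 72, 73, 74, 75, 77, 78, 80, 84, 85, 89, 92, 95, 96.
n = 21.
r = 1 + (35/100)·(21 − 1) = 1 + 7 = 8.
r is an integer, so P35 is the value at rank 8: 71.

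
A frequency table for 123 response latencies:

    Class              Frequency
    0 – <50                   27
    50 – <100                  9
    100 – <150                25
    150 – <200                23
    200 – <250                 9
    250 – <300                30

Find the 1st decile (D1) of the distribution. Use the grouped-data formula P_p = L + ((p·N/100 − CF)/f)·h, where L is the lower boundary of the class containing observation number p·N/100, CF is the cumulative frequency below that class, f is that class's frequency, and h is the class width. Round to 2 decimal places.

N = 123; target position k = 10/100 · 123 = 12.3.
Cumulative frequencies: 27, 36, 61, 84, 93, 123.
Observation 12.3 falls in the class 0 – <50.
L = 0, CF = 0, f = 27, h = 50.
P10 = 0 + ((12.3 − 0)/27)·50 = 0 + 22.7778 = 22.7778.

22.78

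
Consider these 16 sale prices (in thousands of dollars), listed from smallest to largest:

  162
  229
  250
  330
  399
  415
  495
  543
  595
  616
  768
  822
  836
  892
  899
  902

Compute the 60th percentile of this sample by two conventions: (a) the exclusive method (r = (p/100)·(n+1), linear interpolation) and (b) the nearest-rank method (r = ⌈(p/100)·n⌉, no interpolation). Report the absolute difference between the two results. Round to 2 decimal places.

30.40

n = 16.
(a) r = 10.2; between ranks 10 (616) and 11 (768): 646.4.
(b) the nearest-rank method: rank 10 → 616.
|646.4 − 616| = 30.4.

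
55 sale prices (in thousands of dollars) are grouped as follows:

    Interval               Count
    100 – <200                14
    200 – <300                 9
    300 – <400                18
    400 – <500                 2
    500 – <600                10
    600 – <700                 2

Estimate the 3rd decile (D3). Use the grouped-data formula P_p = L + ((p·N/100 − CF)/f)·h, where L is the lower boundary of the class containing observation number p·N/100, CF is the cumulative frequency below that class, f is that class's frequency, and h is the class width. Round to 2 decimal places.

N = 55; target position k = 30/100 · 55 = 16.5.
Cumulative frequencies: 14, 23, 41, 43, 53, 55.
Observation 16.5 falls in the class 200 – <300.
L = 200, CF = 14, f = 9, h = 100.
P30 = 200 + ((16.5 − 14)/9)·100 = 200 + 27.7778 = 227.778.

227.78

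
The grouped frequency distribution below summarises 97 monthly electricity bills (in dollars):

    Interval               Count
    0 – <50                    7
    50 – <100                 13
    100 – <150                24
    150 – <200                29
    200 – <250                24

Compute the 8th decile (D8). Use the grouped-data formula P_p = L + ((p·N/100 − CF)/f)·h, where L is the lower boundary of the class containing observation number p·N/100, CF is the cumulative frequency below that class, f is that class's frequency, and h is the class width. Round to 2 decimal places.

N = 97; target position k = 80/100 · 97 = 77.6.
Cumulative frequencies: 7, 20, 44, 73, 97.
Observation 77.6 falls in the class 200 – <250.
L = 200, CF = 73, f = 24, h = 50.
P80 = 200 + ((77.6 − 73)/24)·50 = 200 + 9.58333 = 209.583.

209.58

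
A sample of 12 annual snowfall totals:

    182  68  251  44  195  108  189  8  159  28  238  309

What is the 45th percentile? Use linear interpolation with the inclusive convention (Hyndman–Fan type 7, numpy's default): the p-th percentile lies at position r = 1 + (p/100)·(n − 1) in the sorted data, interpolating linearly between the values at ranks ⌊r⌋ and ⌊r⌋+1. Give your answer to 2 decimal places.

Sorted: 8, 28, 44, 68, 108, 159, 182, 189, 195, 238, 251, 309.
n = 12.
r = 1 + (45/100)·(12 − 1) = 1 + 4.95 = 5.95.
Rank 5 is 108 and rank 6 is 159.
Interpolate: 108 + 0.95·(159 − 108) = 108 + 0.95·51 = 156.45.

156.45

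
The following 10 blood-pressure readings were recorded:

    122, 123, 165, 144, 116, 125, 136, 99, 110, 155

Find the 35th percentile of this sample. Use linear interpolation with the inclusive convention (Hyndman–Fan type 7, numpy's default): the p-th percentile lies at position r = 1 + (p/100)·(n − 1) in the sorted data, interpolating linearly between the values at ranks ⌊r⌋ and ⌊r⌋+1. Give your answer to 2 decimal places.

Sorted: 99, 110, 116, 122, 123, 125, 136, 144, 155, 165.
n = 10.
r = 1 + (35/100)·(10 − 1) = 1 + 3.15 = 4.15.
Rank 4 is 122 and rank 5 is 123.
Interpolate: 122 + 0.15·(123 − 122) = 122 + 0.15·1 = 122.15.

122.15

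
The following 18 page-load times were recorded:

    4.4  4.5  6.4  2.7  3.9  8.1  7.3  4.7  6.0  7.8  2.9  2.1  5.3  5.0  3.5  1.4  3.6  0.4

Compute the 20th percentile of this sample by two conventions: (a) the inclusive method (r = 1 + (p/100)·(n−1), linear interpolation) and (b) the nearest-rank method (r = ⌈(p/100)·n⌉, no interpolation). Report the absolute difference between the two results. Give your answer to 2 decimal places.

Sorted: 0.4, 1.4, 2.1, 2.7, 2.9, 3.5, 3.6, 3.9, 4.4, 4.5, 4.7, 5.0, 5.3, 6.0, 6.4, 7.3, 7.8, 8.1.
n = 18.
(a) r = 4.4; between ranks 4 (2.7) and 5 (2.9): 2.78.
(b) the nearest-rank method: rank 4 → 2.7.
|2.78 − 2.7| = 0.08.

0.08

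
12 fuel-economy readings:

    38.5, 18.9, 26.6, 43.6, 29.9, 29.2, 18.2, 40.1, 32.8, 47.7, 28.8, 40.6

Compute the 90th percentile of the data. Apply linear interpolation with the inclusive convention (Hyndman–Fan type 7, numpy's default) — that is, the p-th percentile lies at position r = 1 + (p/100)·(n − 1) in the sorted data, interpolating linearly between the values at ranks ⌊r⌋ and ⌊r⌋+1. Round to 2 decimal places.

43.30

Sorted: 18.2, 18.9, 26.6, 28.8, 29.2, 29.9, 32.8, 38.5, 40.1, 40.6, 43.6, 47.7.
n = 12.
r = 1 + (90/100)·(12 − 1) = 1 + 9.9 = 10.9.
Rank 10 is 40.6 and rank 11 is 43.6.
Interpolate: 40.6 + 0.9·(43.6 − 40.6) = 40.6 + 0.9·3 = 43.3.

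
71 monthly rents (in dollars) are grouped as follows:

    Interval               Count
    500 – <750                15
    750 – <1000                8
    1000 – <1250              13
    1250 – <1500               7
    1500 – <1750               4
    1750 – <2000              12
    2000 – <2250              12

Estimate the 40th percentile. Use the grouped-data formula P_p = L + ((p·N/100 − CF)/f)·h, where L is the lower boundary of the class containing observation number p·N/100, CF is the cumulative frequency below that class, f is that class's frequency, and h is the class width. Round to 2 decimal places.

1103.85

N = 71; target position k = 40/100 · 71 = 28.4.
Cumulative frequencies: 15, 23, 36, 43, 47, 59, 71.
Observation 28.4 falls in the class 1000 – <1250.
L = 1000, CF = 23, f = 13, h = 250.
P40 = 1000 + ((28.4 − 23)/13)·250 = 1000 + 103.846 = 1103.85.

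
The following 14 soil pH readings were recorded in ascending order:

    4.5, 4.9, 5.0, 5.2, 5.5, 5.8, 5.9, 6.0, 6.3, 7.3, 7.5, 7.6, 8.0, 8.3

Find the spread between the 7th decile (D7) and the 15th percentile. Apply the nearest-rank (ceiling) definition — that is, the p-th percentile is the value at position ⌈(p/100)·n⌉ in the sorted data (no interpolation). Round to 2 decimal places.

n = 14.
P15: rank ⌈15/100·14⌉ = 3 → 5.
P70: rank ⌈70/100·14⌉ = 10 → 7.3.
Difference: 7.3 − 5 = 2.3.

2.30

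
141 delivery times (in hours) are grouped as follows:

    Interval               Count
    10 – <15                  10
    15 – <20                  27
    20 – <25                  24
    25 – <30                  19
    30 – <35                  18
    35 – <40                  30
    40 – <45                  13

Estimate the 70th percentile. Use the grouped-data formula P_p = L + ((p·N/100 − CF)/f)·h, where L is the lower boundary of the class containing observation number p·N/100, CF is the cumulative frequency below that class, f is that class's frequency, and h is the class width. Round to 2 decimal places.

35.12

N = 141; target position k = 70/100 · 141 = 98.7.
Cumulative frequencies: 10, 37, 61, 80, 98, 128, 141.
Observation 98.7 falls in the class 35 – <40.
L = 35, CF = 98, f = 30, h = 5.
P70 = 35 + ((98.7 − 98)/30)·5 = 35 + 0.116667 = 35.1167.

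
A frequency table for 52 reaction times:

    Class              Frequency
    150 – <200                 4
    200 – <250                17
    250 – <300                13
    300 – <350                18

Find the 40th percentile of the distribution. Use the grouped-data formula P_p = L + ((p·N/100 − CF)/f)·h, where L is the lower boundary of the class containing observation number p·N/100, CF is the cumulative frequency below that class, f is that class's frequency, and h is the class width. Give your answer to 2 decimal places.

249.41

N = 52; target position k = 40/100 · 52 = 20.8.
Cumulative frequencies: 4, 21, 34, 52.
Observation 20.8 falls in the class 200 – <250.
L = 200, CF = 4, f = 17, h = 50.
P40 = 200 + ((20.8 − 4)/17)·50 = 200 + 49.4118 = 249.412.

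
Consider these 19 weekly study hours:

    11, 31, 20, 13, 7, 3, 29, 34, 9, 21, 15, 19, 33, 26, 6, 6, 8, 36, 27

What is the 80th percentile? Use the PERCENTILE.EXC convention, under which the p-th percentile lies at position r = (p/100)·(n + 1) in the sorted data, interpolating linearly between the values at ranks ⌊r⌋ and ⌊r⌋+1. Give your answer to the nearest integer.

Sorted: 3, 6, 6, 7, 8, 9, 11, 13, 15, 19, 20, 21, 26, 27, 29, 31, 33, 34, 36.
n = 19.
r = (80/100)·(19 + 1) = 16.
r is an integer, so P80 is the value at rank 16: 31.

31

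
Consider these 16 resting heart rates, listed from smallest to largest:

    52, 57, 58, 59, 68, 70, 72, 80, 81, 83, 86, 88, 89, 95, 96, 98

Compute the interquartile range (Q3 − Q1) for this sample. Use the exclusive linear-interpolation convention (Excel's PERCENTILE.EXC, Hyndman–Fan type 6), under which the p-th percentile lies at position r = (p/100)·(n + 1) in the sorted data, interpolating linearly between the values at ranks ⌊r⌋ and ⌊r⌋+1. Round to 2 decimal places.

n = 16.
P25: r = 4.25; ranks 4–5 are 59, 68; interpolating gives 61.25.
P75: r = 12.75; ranks 12–13 are 88, 89; interpolating gives 88.75.
Difference: 88.75 − 61.25 = 27.5.

27.50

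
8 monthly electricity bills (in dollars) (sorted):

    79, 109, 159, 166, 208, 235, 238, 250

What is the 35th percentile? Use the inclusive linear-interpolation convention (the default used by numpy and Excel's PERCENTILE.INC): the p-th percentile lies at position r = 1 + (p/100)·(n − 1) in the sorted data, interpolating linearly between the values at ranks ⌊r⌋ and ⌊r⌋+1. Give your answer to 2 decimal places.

n = 8.
r = 1 + (35/100)·(8 − 1) = 1 + 2.45 = 3.45.
Rank 3 is 159 and rank 4 is 166.
Interpolate: 159 + 0.45·(166 − 159) = 159 + 0.45·7 = 162.15.

162.15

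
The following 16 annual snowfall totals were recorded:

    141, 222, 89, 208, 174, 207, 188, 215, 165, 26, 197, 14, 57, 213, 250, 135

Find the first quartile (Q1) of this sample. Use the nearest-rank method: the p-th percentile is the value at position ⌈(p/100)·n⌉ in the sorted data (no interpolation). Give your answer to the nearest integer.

Sorted: 14, 26, 57, 89, 135, 141, 165, 174, 188, 197, 207, 208, 213, 215, 222, 250.
n = 16.
Position = ⌈25/100 · 16⌉ = ⌈4⌉ = 4.
The value at rank 4 is 89.

89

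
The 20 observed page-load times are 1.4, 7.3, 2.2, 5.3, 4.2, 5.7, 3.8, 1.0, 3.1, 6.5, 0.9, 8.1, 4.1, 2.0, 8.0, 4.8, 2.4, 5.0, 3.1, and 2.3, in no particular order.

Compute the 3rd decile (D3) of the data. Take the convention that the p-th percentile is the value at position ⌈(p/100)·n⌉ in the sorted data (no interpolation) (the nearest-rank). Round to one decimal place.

2.3

Sorted: 0.9, 1.0, 1.4, 2.0, 2.2, 2.3, 2.4, 3.1, 3.1, 3.8, 4.1, 4.2, 4.8, 5.0, 5.3, 5.7, 6.5, 7.3, 8.0, 8.1.
n = 20.
Position = ⌈30/100 · 20⌉ = ⌈6⌉ = 6.
The value at rank 6 is 2.3.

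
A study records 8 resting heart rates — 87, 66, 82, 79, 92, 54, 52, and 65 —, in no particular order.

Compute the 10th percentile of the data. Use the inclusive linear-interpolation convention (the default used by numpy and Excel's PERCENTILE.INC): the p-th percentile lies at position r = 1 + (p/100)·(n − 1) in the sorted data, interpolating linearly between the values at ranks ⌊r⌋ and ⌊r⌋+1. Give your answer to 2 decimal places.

Sorted: 52, 54, 65, 66, 79, 82, 87, 92.
n = 8.
r = 1 + (10/100)·(8 − 1) = 1 + 0.7 = 1.7.
Rank 1 is 52 and rank 2 is 54.
Interpolate: 52 + 0.7·(54 − 52) = 52 + 0.7·2 = 53.4.

53.40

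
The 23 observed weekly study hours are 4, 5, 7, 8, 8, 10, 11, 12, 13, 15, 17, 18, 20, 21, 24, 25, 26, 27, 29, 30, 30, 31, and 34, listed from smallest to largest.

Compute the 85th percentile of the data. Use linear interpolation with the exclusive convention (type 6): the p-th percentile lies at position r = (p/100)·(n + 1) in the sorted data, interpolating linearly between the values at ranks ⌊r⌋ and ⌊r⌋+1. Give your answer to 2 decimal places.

n = 23.
r = (85/100)·(23 + 1) = 20.4.
Rank 20 is 30 and rank 21 is 30.
Interpolate: 30 + 0.4·(30 − 30) = 30 + 0.4·0 = 30.

30.00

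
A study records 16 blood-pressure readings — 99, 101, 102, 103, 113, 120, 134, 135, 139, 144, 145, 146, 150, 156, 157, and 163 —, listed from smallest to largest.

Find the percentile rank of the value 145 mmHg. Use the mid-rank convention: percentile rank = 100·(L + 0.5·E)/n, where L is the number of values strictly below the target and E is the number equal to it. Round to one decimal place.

Count below 145: L = 10; count equal: E = 1; n = 16.
Percentile rank = 100·(10 + 0.5·1)/16 = 100·10.5/16 = 65.62.

65.6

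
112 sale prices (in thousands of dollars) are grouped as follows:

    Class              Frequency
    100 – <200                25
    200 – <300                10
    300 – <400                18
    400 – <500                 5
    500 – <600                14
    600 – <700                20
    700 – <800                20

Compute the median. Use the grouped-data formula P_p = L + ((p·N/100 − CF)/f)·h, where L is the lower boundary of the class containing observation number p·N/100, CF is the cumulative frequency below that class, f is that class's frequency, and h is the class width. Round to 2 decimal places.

460.00

N = 112; target position k = 50/100 · 112 = 56.
Cumulative frequencies: 25, 35, 53, 58, 72, 92, 112.
Observation 56 falls in the class 400 – <500.
L = 400, CF = 53, f = 5, h = 100.
P50 = 400 + ((56 − 53)/5)·100 = 400 + 60 = 460.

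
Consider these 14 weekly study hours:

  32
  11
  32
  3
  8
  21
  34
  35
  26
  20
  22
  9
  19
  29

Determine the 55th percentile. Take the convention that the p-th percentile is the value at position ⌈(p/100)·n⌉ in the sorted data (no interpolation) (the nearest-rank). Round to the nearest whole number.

Sorted: 3, 8, 9, 11, 19, 20, 21, 22, 26, 29, 32, 32, 34, 35.
n = 14.
Position = ⌈55/100 · 14⌉ = ⌈7.7⌉ = 8.
The value at rank 8 is 22.

22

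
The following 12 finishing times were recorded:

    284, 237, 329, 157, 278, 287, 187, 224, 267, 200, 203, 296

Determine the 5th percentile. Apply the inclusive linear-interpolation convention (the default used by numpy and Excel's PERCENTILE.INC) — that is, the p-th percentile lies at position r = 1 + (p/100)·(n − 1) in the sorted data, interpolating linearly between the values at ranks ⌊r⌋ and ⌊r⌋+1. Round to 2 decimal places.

Sorted: 157, 187, 200, 203, 224, 237, 267, 278, 284, 287, 296, 329.
n = 12.
r = 1 + (5/100)·(12 − 1) = 1 + 0.55 = 1.55.
Rank 1 is 157 and rank 2 is 187.
Interpolate: 157 + 0.55·(187 − 157) = 157 + 0.55·30 = 173.5.

173.50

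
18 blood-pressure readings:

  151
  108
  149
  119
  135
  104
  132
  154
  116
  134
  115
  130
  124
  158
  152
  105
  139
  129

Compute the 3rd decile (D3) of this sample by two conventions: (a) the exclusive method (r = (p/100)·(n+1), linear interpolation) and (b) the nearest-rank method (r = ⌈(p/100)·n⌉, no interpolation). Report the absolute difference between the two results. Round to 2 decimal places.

Sorted: 104, 105, 108, 115, 116, 119, 124, 129, 130, 132, 134, 135, 139, 149, 151, 152, 154, 158.
n = 18.
(a) r = 5.7; between ranks 5 (116) and 6 (119): 118.1.
(b) the nearest-rank method: rank 6 → 119.
|118.1 − 119| = 0.9.

0.90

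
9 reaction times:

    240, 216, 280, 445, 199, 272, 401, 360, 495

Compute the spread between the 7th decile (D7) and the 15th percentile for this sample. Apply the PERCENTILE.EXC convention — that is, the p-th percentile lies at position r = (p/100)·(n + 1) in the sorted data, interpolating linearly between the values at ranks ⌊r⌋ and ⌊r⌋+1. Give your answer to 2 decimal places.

Sorted: 199, 216, 240, 272, 280, 360, 401, 445, 495.
n = 9.
P15: r = 1.5; ranks 1–2 are 199, 216; interpolating gives 207.5.
P70: r = 7 (integer) → 401.
Difference: 401 − 207.5 = 193.5.

193.50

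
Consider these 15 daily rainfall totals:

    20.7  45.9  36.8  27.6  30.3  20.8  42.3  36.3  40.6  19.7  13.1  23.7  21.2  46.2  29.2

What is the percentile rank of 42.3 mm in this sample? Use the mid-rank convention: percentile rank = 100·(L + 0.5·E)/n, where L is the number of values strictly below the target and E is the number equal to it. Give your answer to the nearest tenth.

Sorted: 13.1, 19.7, 20.7, 20.8, 21.2, 23.7, 27.6, 29.2, 30.3, 36.3, 36.8, 40.6, 42.3, 45.9, 46.2.
Count below 42.3: L = 12; count equal: E = 1; n = 15.
Percentile rank = 100·(12 + 0.5·1)/15 = 100·12.5/15 = 83.33.

83.3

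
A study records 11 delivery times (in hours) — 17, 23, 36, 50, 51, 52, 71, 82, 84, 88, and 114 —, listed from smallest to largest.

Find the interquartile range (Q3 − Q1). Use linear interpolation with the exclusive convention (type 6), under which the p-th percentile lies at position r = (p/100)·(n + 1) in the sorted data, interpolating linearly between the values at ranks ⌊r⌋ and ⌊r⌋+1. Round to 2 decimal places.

n = 11.
P25: r = 3 (integer) → 36.
P75: r = 9 (integer) → 84.
Difference: 84 − 36 = 48.

48.00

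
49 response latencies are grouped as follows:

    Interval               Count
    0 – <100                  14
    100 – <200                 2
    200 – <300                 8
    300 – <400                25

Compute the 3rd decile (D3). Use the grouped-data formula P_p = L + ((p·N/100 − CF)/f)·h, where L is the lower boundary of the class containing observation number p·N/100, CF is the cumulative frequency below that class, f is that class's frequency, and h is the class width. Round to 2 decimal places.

N = 49; target position k = 30/100 · 49 = 14.7.
Cumulative frequencies: 14, 16, 24, 49.
Observation 14.7 falls in the class 100 – <200.
L = 100, CF = 14, f = 2, h = 100.
P30 = 100 + ((14.7 − 14)/2)·100 = 100 + 35 = 135.

135.00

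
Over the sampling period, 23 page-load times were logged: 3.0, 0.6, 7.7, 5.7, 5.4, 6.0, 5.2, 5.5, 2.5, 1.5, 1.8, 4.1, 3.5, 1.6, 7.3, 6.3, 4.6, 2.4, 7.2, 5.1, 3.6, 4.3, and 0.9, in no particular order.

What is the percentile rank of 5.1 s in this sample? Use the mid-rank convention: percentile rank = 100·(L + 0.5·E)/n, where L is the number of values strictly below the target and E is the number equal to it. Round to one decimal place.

58.7

Sorted: 0.6, 0.9, 1.5, 1.6, 1.8, 2.4, 2.5, 3.0, 3.5, 3.6, 4.1, 4.3, 4.6, 5.1, 5.2, 5.4, 5.5, 5.7, 6.0, 6.3, 7.2, 7.3, 7.7.
Count below 5.1: L = 13; count equal: E = 1; n = 23.
Percentile rank = 100·(13 + 0.5·1)/23 = 100·13.5/23 = 58.7.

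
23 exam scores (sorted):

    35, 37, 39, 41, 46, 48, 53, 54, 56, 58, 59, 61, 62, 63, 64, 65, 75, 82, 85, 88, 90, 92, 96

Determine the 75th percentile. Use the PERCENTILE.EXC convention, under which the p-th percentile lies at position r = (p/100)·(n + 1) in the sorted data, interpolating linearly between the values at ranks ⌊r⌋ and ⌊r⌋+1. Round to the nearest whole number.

82

n = 23.
r = (75/100)·(23 + 1) = 18.
r is an integer, so P75 is the value at rank 18: 82.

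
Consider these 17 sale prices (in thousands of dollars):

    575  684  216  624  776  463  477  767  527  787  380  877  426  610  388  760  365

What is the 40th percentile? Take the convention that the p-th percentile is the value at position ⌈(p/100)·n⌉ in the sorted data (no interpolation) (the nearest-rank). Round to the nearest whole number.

477

Sorted: 216, 365, 380, 388, 426, 463, 477, 527, 575, 610, 624, 684, 760, 767, 776, 787, 877.
n = 17.
Position = ⌈40/100 · 17⌉ = ⌈6.8⌉ = 7.
The value at rank 7 is 477.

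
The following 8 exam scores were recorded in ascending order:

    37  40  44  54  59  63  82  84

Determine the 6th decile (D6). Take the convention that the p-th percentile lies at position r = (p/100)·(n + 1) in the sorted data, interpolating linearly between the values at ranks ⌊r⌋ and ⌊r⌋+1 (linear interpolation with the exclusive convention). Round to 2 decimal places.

n = 8.
r = (60/100)·(8 + 1) = 5.4.
Rank 5 is 59 and rank 6 is 63.
Interpolate: 59 + 0.4·(63 − 59) = 59 + 0.4·4 = 60.6.

60.60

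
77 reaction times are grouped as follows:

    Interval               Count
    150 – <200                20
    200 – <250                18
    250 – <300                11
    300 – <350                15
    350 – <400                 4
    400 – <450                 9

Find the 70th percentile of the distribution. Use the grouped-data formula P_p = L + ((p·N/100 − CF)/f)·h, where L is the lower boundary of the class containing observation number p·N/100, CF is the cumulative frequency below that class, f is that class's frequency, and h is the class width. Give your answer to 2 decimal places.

N = 77; target position k = 70/100 · 77 = 53.9.
Cumulative frequencies: 20, 38, 49, 64, 68, 77.
Observation 53.9 falls in the class 300 – <350.
L = 300, CF = 49, f = 15, h = 50.
P70 = 300 + ((53.9 − 49)/15)·50 = 300 + 16.3333 = 316.333.

316.33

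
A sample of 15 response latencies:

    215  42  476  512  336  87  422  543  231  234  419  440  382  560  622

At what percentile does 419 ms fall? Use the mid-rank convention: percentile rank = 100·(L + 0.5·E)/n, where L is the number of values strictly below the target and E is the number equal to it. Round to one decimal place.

Sorted: 42, 87, 215, 231, 234, 336, 382, 419, 422, 440, 476, 512, 543, 560, 622.
Count below 419: L = 7; count equal: E = 1; n = 15.
Percentile rank = 100·(7 + 0.5·1)/15 = 100·7.5/15 = 50.

50.0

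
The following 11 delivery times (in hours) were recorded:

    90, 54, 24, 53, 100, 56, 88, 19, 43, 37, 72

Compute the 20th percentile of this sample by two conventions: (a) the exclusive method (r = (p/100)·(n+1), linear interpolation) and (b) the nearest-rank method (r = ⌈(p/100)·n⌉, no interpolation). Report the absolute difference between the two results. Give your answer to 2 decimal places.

7.80

Sorted: 19, 24, 37, 43, 53, 54, 56, 72, 88, 90, 100.
n = 11.
(a) r = 2.4; between ranks 2 (24) and 3 (37): 29.2.
(b) the nearest-rank method: rank 3 → 37.
|29.2 − 37| = 7.8.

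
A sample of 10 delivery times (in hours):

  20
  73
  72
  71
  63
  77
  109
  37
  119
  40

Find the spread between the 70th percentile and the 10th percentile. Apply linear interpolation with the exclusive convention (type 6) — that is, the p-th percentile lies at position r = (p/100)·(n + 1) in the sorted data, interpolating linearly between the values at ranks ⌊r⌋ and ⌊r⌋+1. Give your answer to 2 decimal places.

Sorted: 20, 37, 40, 63, 71, 72, 73, 77, 109, 119.
n = 10.
P10: r = 1.1; ranks 1–2 are 20, 37; interpolating gives 21.7.
P70: r = 7.7; ranks 7–8 are 73, 77; interpolating gives 75.8.
Difference: 75.8 − 21.7 = 54.1.

54.10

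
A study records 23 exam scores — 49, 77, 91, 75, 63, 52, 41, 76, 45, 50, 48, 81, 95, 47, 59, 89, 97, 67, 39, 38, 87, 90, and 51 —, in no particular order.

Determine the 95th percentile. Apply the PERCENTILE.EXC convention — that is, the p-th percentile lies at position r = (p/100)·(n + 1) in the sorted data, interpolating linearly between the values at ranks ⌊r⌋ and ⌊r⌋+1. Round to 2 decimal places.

Sorted: 38, 39, 41, 45, 47, 48, 49, 50, 51, 52, 59, 63, 67, 75, 76, 77, 81, 87, 89, 90, 91, 95, 97.
n = 23.
r = (95/100)·(23 + 1) = 22.8.
Rank 22 is 95 and rank 23 is 97.
Interpolate: 95 + 0.8·(97 − 95) = 95 + 0.8·2 = 96.6.

96.60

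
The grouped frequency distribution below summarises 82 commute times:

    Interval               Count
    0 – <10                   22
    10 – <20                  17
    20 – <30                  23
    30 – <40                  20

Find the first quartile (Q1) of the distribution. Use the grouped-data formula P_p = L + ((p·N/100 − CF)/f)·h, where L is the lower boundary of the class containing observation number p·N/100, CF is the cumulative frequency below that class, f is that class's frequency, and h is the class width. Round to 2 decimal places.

N = 82; target position k = 25/100 · 82 = 20.5.
Cumulative frequencies: 22, 39, 62, 82.
Observation 20.5 falls in the class 0 – <10.
L = 0, CF = 0, f = 22, h = 10.
P25 = 0 + ((20.5 − 0)/22)·10 = 0 + 9.31818 = 9.31818.

9.32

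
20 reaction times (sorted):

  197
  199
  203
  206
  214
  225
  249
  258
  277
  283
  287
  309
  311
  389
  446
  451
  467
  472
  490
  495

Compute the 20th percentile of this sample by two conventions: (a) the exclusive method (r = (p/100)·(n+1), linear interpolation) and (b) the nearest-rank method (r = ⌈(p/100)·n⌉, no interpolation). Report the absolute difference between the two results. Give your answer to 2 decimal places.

n = 20.
(a) r = 4.2; between ranks 4 (206) and 5 (214): 207.6.
(b) the nearest-rank method: rank 4 → 206.
|207.6 − 206| = 1.6.

1.60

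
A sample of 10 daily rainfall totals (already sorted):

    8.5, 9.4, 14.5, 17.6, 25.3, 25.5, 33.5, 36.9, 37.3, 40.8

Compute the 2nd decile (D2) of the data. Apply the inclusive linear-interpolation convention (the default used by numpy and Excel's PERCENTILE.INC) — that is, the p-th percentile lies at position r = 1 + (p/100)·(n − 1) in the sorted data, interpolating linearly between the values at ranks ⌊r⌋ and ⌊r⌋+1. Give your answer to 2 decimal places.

n = 10.
r = 1 + (20/100)·(10 − 1) = 1 + 1.8 = 2.8.
Rank 2 is 9.4 and rank 3 is 14.5.
Interpolate: 9.4 + 0.8·(14.5 − 9.4) = 9.4 + 0.8·5.1 = 13.48.

13.48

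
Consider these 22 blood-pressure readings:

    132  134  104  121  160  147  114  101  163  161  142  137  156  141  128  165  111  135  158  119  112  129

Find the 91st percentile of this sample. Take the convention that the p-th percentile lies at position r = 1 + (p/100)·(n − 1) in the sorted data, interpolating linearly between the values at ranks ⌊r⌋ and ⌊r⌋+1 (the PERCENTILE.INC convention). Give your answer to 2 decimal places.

161.22

Sorted: 101, 104, 111, 112, 114, 119, 121, 128, 129, 132, 134, 135, 137, 141, 142, 147, 156, 158, 160, 161, 163, 165.
n = 22.
r = 1 + (91/100)·(22 − 1) = 1 + 19.11 = 20.11.
Rank 20 is 161 and rank 21 is 163.
Interpolate: 161 + 0.11·(163 − 161) = 161 + 0.11·2 = 161.22.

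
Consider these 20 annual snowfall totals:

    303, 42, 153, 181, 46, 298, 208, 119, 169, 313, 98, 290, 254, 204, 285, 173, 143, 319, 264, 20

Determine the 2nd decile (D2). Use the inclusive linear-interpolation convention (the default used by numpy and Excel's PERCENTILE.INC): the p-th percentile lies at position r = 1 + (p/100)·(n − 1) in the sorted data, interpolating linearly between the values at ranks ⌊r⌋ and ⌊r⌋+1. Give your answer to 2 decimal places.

114.80

Sorted: 20, 42, 46, 98, 119, 143, 153, 169, 173, 181, 204, 208, 254, 264, 285, 290, 298, 303, 313, 319.
n = 20.
r = 1 + (20/100)·(20 − 1) = 1 + 3.8 = 4.8.
Rank 4 is 98 and rank 5 is 119.
Interpolate: 98 + 0.8·(119 − 98) = 98 + 0.8·21 = 114.8.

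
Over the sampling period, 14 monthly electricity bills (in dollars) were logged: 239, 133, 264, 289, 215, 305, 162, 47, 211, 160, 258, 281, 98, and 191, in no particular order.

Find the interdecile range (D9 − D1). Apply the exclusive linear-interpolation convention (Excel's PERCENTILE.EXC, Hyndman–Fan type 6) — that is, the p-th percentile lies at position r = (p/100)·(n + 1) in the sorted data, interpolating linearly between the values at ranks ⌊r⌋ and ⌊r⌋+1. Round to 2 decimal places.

Sorted: 47, 98, 133, 160, 162, 191, 211, 215, 239, 258, 264, 281, 289, 305.
n = 14.
P10: r = 1.5; ranks 1–2 are 47, 98; interpolating gives 72.5.
P90: r = 13.5; ranks 13–14 are 289, 305; interpolating gives 297.
Difference: 297 − 72.5 = 224.5.

224.50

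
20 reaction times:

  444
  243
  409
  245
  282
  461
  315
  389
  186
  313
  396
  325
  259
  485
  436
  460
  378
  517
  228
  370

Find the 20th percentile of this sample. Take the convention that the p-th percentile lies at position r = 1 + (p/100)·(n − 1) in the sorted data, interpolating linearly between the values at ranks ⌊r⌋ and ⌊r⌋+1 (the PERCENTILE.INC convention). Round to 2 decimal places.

Sorted: 186, 228, 243, 245, 259, 282, 313, 315, 325, 370, 378, 389, 396, 409, 436, 444, 460, 461, 485, 517.
n = 20.
r = 1 + (20/100)·(20 − 1) = 1 + 3.8 = 4.8.
Rank 4 is 245 and rank 5 is 259.
Interpolate: 245 + 0.8·(259 − 245) = 245 + 0.8·14 = 256.2.

256.20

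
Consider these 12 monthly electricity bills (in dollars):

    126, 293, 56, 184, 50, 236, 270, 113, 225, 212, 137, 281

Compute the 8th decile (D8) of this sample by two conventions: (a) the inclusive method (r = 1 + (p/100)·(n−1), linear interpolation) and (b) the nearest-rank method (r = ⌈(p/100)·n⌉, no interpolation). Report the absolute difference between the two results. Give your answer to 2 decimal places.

6.80

Sorted: 50, 56, 113, 126, 137, 184, 212, 225, 236, 270, 281, 293.
n = 12.
(a) r = 9.8; between ranks 9 (236) and 10 (270): 263.2.
(b) the nearest-rank method: rank 10 → 270.
|263.2 − 270| = 6.8.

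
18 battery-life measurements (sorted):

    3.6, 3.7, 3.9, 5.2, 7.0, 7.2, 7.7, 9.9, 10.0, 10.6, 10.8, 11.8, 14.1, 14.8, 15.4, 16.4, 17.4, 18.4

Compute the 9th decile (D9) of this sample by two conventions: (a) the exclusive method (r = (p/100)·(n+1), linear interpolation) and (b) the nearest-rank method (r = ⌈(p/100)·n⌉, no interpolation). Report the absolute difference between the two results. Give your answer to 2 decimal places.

n = 18.
(a) r = 17.1; between ranks 17 (17.4) and 18 (18.4): 17.5.
(b) the nearest-rank method: rank 17 → 17.4.
|17.5 − 17.4| = 0.1.

0.10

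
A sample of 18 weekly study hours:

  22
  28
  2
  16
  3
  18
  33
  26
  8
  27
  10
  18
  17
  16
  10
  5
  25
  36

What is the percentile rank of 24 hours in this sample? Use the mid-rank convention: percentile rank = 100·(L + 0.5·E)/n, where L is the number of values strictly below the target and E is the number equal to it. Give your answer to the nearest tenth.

66.7

Sorted: 2, 3, 5, 8, 10, 10, 16, 16, 17, 18, 18, 22, 25, 26, 27, 28, 33, 36.
Count below 24: L = 12; count equal: E = 0; n = 18.
Percentile rank = 100·(12 + 0.5·0)/18 = 100·12/18 = 66.67.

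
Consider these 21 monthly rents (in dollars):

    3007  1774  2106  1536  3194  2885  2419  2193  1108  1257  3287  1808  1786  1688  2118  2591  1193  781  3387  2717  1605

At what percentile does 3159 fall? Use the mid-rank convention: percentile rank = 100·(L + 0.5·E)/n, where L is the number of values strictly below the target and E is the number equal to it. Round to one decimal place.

Sorted: 781, 1108, 1193, 1257, 1536, 1605, 1688, 1774, 1786, 1808, 2106, 2118, 2193, 2419, 2591, 2717, 2885, 3007, 3194, 3287, 3387.
Count below 3159: L = 18; count equal: E = 0; n = 21.
Percentile rank = 100·(18 + 0.5·0)/21 = 100·18/21 = 85.71.

85.7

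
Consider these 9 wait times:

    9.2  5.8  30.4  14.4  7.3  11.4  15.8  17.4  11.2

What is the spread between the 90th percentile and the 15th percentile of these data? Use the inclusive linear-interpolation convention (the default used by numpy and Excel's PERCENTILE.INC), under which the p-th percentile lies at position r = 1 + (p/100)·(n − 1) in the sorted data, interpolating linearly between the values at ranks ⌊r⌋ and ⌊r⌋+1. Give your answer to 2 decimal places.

12.32

Sorted: 5.8, 7.3, 9.2, 11.2, 11.4, 14.4, 15.8, 17.4, 30.4.
n = 9.
P15: r = 2.2; ranks 2–3 are 7.3, 9.2; interpolating gives 7.68.
P90: r = 8.2; ranks 8–9 are 17.4, 30.4; interpolating gives 20.
Difference: 20 − 7.68 = 12.32.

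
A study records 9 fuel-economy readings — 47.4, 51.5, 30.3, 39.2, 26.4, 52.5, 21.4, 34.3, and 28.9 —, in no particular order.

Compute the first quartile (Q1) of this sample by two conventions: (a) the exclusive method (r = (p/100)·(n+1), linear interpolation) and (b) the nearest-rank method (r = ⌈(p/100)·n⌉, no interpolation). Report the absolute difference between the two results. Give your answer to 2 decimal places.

Sorted: 21.4, 26.4, 28.9, 30.3, 34.3, 39.2, 47.4, 51.5, 52.5.
n = 9.
(a) r = 2.5; between ranks 2 (26.4) and 3 (28.9): 27.65.
(b) the nearest-rank method: rank 3 → 28.9.
|27.65 − 28.9| = 1.25.

1.25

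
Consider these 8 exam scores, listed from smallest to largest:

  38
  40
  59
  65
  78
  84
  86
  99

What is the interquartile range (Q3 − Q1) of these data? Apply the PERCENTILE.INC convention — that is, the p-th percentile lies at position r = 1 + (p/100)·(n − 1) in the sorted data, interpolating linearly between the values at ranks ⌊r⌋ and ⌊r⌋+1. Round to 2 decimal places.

n = 8.
P25: r = 2.75; ranks 2–3 are 40, 59; interpolating gives 54.25.
P75: r = 6.25; ranks 6–7 are 84, 86; interpolating gives 84.5.
Difference: 84.5 − 54.25 = 30.25.

30.25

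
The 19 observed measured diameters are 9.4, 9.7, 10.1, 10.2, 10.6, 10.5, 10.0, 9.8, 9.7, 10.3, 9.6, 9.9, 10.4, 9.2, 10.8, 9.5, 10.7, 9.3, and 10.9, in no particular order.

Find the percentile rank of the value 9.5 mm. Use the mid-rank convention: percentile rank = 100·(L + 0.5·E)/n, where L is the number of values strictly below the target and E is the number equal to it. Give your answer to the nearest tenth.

Sorted: 9.2, 9.3, 9.4, 9.5, 9.6, 9.7, 9.7, 9.8, 9.9, 10.0, 10.1, 10.2, 10.3, 10.4, 10.5, 10.6, 10.7, 10.8, 10.9.
Count below 9.5: L = 3; count equal: E = 1; n = 19.
Percentile rank = 100·(3 + 0.5·1)/19 = 100·3.5/19 = 18.42.

18.4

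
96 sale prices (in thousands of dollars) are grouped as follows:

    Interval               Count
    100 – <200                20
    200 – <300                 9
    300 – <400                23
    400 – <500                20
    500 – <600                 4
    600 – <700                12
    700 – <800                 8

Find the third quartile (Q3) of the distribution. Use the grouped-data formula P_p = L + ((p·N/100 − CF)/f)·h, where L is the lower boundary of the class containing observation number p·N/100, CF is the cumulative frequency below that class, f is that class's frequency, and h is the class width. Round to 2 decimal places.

N = 96; target position k = 75/100 · 96 = 72.
Cumulative frequencies: 20, 29, 52, 72, 76, 88, 96.
Observation 72 falls in the class 400 – <500.
L = 400, CF = 52, f = 20, h = 100.
P75 = 400 + ((72 − 52)/20)·100 = 400 + 100 = 500.

500.00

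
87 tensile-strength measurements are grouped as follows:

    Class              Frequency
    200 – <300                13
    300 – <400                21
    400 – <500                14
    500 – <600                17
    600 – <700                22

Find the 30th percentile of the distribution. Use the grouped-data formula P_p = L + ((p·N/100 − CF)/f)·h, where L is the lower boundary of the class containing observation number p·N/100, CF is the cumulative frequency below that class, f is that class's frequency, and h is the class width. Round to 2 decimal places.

N = 87; target position k = 30/100 · 87 = 26.1.
Cumulative frequencies: 13, 34, 48, 65, 87.
Observation 26.1 falls in the class 300 – <400.
L = 300, CF = 13, f = 21, h = 100.
P30 = 300 + ((26.1 − 13)/21)·100 = 300 + 62.381 = 362.381.

362.38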